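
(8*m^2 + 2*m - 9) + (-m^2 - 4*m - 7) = 7*m^2 - 2*m - 16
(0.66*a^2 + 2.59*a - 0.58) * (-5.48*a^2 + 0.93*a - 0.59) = -3.6168*a^4 - 13.5794*a^3 + 5.1977*a^2 - 2.0675*a + 0.3422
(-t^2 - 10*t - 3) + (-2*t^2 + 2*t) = -3*t^2 - 8*t - 3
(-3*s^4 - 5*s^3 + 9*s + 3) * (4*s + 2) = -12*s^5 - 26*s^4 - 10*s^3 + 36*s^2 + 30*s + 6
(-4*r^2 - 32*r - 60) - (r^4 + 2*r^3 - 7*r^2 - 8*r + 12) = -r^4 - 2*r^3 + 3*r^2 - 24*r - 72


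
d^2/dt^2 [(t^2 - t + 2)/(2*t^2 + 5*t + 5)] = 4*(-7*t^3 - 3*t^2 + 45*t + 40)/(8*t^6 + 60*t^5 + 210*t^4 + 425*t^3 + 525*t^2 + 375*t + 125)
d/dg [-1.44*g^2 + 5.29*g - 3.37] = 5.29 - 2.88*g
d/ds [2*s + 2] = 2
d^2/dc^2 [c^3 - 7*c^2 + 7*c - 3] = 6*c - 14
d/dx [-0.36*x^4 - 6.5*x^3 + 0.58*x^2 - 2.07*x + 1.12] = -1.44*x^3 - 19.5*x^2 + 1.16*x - 2.07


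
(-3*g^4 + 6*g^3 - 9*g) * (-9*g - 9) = 27*g^5 - 27*g^4 - 54*g^3 + 81*g^2 + 81*g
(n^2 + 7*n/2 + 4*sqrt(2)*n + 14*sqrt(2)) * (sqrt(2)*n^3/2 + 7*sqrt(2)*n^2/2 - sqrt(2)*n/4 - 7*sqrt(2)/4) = sqrt(2)*n^5/2 + 4*n^4 + 21*sqrt(2)*n^4/4 + 12*sqrt(2)*n^3 + 42*n^3 - 21*sqrt(2)*n^2/8 + 96*n^2 - 21*n - 49*sqrt(2)*n/8 - 49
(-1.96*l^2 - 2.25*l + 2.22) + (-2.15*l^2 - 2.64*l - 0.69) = -4.11*l^2 - 4.89*l + 1.53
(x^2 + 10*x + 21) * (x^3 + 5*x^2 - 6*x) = x^5 + 15*x^4 + 65*x^3 + 45*x^2 - 126*x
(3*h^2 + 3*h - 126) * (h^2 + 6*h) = 3*h^4 + 21*h^3 - 108*h^2 - 756*h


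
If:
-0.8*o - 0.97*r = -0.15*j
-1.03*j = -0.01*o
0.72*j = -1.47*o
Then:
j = 0.00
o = 0.00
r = 0.00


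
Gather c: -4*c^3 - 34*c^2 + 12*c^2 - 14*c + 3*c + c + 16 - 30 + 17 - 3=-4*c^3 - 22*c^2 - 10*c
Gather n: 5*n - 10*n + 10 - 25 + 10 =-5*n - 5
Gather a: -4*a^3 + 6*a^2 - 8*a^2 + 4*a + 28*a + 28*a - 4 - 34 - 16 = -4*a^3 - 2*a^2 + 60*a - 54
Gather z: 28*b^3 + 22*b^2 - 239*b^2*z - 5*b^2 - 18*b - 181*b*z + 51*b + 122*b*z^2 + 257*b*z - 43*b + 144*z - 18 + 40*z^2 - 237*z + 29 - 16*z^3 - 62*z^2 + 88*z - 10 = 28*b^3 + 17*b^2 - 10*b - 16*z^3 + z^2*(122*b - 22) + z*(-239*b^2 + 76*b - 5) + 1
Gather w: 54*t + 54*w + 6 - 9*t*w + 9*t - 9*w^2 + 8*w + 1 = 63*t - 9*w^2 + w*(62 - 9*t) + 7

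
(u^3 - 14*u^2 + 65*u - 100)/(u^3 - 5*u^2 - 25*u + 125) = (u - 4)/(u + 5)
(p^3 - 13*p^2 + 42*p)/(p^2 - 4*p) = (p^2 - 13*p + 42)/(p - 4)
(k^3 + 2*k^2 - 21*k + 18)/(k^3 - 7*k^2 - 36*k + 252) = (k^2 - 4*k + 3)/(k^2 - 13*k + 42)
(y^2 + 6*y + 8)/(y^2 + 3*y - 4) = (y + 2)/(y - 1)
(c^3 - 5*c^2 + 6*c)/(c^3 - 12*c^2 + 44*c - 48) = c*(c - 3)/(c^2 - 10*c + 24)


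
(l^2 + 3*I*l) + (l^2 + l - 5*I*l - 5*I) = 2*l^2 + l - 2*I*l - 5*I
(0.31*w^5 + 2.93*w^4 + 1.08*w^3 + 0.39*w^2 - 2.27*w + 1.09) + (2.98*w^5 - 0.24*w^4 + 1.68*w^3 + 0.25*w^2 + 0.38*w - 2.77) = 3.29*w^5 + 2.69*w^4 + 2.76*w^3 + 0.64*w^2 - 1.89*w - 1.68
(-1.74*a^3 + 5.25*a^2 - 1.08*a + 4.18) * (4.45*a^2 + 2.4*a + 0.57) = -7.743*a^5 + 19.1865*a^4 + 6.8022*a^3 + 19.0015*a^2 + 9.4164*a + 2.3826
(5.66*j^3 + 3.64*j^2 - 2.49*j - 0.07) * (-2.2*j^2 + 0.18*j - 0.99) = -12.452*j^5 - 6.9892*j^4 + 0.529800000000001*j^3 - 3.8978*j^2 + 2.4525*j + 0.0693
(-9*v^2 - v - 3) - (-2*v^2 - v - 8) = 5 - 7*v^2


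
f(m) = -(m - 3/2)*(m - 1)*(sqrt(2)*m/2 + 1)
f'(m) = -sqrt(2)*(m - 3/2)*(m - 1)/2 - (m - 3/2)*(sqrt(2)*m/2 + 1) - (m - 1)*(sqrt(2)*m/2 + 1)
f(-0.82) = -1.77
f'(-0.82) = -1.25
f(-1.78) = 2.36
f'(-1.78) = -8.02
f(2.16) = -1.93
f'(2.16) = -5.14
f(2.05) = -1.41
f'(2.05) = -4.33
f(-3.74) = 40.85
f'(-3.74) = -33.98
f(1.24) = 0.12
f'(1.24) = 0.08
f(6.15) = -128.09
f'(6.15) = -69.35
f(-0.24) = -1.79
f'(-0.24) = 0.95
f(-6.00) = 170.24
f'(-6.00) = -84.14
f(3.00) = -9.36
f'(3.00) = -13.05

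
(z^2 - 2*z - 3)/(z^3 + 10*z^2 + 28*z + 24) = (z^2 - 2*z - 3)/(z^3 + 10*z^2 + 28*z + 24)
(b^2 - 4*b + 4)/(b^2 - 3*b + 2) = (b - 2)/(b - 1)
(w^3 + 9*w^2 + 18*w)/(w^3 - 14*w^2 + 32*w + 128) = w*(w^2 + 9*w + 18)/(w^3 - 14*w^2 + 32*w + 128)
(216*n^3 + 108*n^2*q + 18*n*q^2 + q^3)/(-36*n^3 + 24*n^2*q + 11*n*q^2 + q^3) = (6*n + q)/(-n + q)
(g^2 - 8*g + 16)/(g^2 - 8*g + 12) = (g^2 - 8*g + 16)/(g^2 - 8*g + 12)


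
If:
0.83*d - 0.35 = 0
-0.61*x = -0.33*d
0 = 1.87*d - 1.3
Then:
No Solution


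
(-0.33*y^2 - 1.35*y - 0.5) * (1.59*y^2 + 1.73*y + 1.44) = -0.5247*y^4 - 2.7174*y^3 - 3.6057*y^2 - 2.809*y - 0.72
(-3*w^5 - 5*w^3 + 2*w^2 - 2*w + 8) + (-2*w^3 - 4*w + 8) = -3*w^5 - 7*w^3 + 2*w^2 - 6*w + 16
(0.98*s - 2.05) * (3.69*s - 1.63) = 3.6162*s^2 - 9.1619*s + 3.3415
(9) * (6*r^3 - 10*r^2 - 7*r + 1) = 54*r^3 - 90*r^2 - 63*r + 9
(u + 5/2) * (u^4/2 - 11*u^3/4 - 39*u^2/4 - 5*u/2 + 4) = u^5/2 - 3*u^4/2 - 133*u^3/8 - 215*u^2/8 - 9*u/4 + 10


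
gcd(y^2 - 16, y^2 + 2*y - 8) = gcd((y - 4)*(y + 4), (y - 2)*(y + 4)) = y + 4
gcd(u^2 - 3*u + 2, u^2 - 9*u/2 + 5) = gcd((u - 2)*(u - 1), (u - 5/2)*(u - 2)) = u - 2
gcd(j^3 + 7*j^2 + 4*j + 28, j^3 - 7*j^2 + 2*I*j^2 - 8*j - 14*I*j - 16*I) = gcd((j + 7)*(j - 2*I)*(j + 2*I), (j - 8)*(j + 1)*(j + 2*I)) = j + 2*I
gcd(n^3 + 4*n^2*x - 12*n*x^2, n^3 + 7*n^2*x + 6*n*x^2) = n^2 + 6*n*x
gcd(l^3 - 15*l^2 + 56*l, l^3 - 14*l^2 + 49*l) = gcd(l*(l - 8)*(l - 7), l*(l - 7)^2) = l^2 - 7*l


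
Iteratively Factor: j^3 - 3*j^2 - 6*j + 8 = (j - 1)*(j^2 - 2*j - 8) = (j - 1)*(j + 2)*(j - 4)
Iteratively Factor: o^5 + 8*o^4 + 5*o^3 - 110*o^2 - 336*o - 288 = (o + 2)*(o^4 + 6*o^3 - 7*o^2 - 96*o - 144) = (o + 2)*(o + 3)*(o^3 + 3*o^2 - 16*o - 48) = (o + 2)*(o + 3)^2*(o^2 - 16) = (o + 2)*(o + 3)^2*(o + 4)*(o - 4)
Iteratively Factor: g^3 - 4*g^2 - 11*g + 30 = (g - 5)*(g^2 + g - 6) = (g - 5)*(g - 2)*(g + 3)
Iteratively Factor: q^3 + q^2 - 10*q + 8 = (q - 2)*(q^2 + 3*q - 4) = (q - 2)*(q - 1)*(q + 4)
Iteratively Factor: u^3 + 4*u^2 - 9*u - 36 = (u + 4)*(u^2 - 9) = (u - 3)*(u + 4)*(u + 3)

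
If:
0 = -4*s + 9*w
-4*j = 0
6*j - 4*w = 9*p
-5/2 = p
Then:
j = 0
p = -5/2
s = 405/32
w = 45/8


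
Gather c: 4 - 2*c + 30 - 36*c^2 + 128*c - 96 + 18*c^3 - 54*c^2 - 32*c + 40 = 18*c^3 - 90*c^2 + 94*c - 22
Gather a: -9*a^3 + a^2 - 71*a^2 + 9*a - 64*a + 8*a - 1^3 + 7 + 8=-9*a^3 - 70*a^2 - 47*a + 14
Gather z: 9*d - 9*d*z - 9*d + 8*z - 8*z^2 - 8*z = -9*d*z - 8*z^2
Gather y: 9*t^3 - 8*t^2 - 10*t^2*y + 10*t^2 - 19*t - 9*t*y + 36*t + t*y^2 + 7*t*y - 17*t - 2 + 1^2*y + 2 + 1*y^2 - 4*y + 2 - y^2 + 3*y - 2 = 9*t^3 + 2*t^2 + t*y^2 + y*(-10*t^2 - 2*t)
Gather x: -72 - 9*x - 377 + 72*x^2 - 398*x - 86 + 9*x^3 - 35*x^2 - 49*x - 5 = 9*x^3 + 37*x^2 - 456*x - 540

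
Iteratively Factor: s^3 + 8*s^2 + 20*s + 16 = (s + 4)*(s^2 + 4*s + 4) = (s + 2)*(s + 4)*(s + 2)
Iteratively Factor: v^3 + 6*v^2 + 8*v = (v + 2)*(v^2 + 4*v) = v*(v + 2)*(v + 4)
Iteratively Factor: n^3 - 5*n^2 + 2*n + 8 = (n - 2)*(n^2 - 3*n - 4) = (n - 4)*(n - 2)*(n + 1)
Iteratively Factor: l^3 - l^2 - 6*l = (l - 3)*(l^2 + 2*l) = l*(l - 3)*(l + 2)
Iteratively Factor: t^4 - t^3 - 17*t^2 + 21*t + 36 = (t - 3)*(t^3 + 2*t^2 - 11*t - 12) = (t - 3)*(t + 4)*(t^2 - 2*t - 3) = (t - 3)*(t + 1)*(t + 4)*(t - 3)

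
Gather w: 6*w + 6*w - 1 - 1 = 12*w - 2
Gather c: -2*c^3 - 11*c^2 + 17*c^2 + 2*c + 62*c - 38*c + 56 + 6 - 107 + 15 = -2*c^3 + 6*c^2 + 26*c - 30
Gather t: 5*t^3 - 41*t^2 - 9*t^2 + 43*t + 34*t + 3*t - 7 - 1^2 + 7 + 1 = 5*t^3 - 50*t^2 + 80*t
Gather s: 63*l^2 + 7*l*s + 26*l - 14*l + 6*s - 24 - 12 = 63*l^2 + 12*l + s*(7*l + 6) - 36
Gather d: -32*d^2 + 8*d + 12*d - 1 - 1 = -32*d^2 + 20*d - 2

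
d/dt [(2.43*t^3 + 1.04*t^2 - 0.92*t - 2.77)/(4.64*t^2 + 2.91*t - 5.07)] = (11.2752*t^4 + 14.1426*t^3 - 29.6651*t^2 + 15.16*t + 12.7251)/(21.5296*t^4 + 27.0048*t^3 - 38.5815*t^2 - 29.5074*t + 25.7049)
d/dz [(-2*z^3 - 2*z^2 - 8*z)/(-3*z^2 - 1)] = 2*(3*z^4 - 9*z^2 + 2*z + 4)/(9*z^4 + 6*z^2 + 1)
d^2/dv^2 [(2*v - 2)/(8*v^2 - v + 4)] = 4*(3*(3 - 8*v)*(8*v^2 - v + 4) + (v - 1)*(16*v - 1)^2)/(8*v^2 - v + 4)^3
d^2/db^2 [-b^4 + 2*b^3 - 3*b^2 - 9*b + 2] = -12*b^2 + 12*b - 6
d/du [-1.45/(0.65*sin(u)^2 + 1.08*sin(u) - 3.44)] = (1.885*sin(u) + 1.566)*cos(u)/(0.65*sin(u)^2 + 1.08*sin(u) - 3.44)^2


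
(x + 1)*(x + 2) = x^2 + 3*x + 2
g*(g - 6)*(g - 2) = g^3 - 8*g^2 + 12*g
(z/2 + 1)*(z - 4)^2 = z^3/2 - 3*z^2 + 16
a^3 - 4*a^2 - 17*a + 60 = (a - 5)*(a - 3)*(a + 4)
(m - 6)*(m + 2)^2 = m^3 - 2*m^2 - 20*m - 24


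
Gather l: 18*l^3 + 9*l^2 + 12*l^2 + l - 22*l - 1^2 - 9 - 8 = 18*l^3 + 21*l^2 - 21*l - 18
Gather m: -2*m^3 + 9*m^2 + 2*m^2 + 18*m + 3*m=-2*m^3 + 11*m^2 + 21*m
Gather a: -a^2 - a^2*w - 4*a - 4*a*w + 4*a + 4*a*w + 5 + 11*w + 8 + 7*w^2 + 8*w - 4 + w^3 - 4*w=a^2*(-w - 1) + w^3 + 7*w^2 + 15*w + 9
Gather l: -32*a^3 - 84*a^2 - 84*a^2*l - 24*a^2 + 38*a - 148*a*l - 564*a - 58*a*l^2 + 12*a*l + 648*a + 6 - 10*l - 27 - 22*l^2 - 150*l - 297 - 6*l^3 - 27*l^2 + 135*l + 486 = -32*a^3 - 108*a^2 + 122*a - 6*l^3 + l^2*(-58*a - 49) + l*(-84*a^2 - 136*a - 25) + 168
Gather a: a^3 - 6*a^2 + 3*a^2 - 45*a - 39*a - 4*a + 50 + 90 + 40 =a^3 - 3*a^2 - 88*a + 180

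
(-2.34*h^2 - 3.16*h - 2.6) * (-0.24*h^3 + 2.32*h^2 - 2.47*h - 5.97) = 0.5616*h^5 - 4.6704*h^4 - 0.9274*h^3 + 15.743*h^2 + 25.2872*h + 15.522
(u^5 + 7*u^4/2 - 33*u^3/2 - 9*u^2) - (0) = u^5 + 7*u^4/2 - 33*u^3/2 - 9*u^2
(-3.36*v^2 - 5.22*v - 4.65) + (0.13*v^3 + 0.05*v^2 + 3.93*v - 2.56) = 0.13*v^3 - 3.31*v^2 - 1.29*v - 7.21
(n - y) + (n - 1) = 2*n - y - 1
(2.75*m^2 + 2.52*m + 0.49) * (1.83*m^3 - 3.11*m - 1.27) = 5.0325*m^5 + 4.6116*m^4 - 7.6558*m^3 - 11.3297*m^2 - 4.7243*m - 0.6223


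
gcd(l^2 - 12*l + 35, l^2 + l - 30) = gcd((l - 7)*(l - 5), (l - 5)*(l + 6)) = l - 5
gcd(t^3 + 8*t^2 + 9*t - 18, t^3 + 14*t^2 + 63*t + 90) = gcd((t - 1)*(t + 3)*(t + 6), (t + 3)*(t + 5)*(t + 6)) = t^2 + 9*t + 18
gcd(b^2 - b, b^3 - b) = b^2 - b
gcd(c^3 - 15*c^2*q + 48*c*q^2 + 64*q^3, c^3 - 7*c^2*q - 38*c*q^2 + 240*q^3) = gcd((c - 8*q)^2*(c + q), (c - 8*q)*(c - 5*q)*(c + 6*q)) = -c + 8*q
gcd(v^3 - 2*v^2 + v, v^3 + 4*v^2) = v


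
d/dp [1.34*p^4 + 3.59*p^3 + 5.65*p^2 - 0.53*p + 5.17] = 5.36*p^3 + 10.77*p^2 + 11.3*p - 0.53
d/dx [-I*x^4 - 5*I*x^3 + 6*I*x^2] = I*x*(-4*x^2 - 15*x + 12)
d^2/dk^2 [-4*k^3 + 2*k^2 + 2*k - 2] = 4 - 24*k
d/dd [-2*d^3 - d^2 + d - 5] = -6*d^2 - 2*d + 1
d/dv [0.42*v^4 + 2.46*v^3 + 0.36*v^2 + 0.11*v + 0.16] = 1.68*v^3 + 7.38*v^2 + 0.72*v + 0.11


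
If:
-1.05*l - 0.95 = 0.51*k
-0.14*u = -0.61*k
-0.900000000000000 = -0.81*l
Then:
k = -4.15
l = 1.11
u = -18.08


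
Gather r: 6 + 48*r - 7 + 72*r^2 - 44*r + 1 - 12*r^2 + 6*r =60*r^2 + 10*r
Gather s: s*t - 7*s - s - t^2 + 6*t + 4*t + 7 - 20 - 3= s*(t - 8) - t^2 + 10*t - 16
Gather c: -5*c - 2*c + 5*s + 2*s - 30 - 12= -7*c + 7*s - 42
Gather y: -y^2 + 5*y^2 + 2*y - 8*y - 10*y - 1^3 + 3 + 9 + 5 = 4*y^2 - 16*y + 16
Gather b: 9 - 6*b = 9 - 6*b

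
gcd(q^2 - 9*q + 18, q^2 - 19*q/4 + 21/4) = q - 3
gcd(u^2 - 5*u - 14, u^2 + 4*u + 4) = u + 2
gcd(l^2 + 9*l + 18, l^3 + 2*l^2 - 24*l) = l + 6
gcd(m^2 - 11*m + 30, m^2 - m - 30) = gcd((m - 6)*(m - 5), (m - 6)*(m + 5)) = m - 6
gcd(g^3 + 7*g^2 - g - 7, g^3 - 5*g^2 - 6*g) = g + 1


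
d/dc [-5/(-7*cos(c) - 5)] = 35*sin(c)/(7*cos(c) + 5)^2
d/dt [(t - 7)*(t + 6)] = 2*t - 1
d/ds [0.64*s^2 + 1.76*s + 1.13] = 1.28*s + 1.76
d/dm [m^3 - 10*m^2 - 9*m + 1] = 3*m^2 - 20*m - 9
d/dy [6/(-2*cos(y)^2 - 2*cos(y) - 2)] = -3*(2*cos(y) + 1)*sin(y)/(cos(y)^2 + cos(y) + 1)^2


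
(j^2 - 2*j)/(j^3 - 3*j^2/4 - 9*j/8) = 8*(2 - j)/(-8*j^2 + 6*j + 9)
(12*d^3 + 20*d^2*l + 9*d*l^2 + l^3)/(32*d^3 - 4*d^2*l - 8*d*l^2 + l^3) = (6*d^2 + 7*d*l + l^2)/(16*d^2 - 10*d*l + l^2)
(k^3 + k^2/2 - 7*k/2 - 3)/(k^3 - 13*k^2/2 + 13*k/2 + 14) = (2*k^2 - k - 6)/(2*k^2 - 15*k + 28)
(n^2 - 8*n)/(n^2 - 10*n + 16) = n/(n - 2)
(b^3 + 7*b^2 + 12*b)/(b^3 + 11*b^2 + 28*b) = (b + 3)/(b + 7)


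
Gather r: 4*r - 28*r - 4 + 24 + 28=48 - 24*r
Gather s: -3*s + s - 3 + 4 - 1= -2*s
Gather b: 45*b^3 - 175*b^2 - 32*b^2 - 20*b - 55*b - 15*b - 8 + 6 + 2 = 45*b^3 - 207*b^2 - 90*b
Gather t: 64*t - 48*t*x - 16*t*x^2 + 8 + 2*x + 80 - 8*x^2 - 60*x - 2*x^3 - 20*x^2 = t*(-16*x^2 - 48*x + 64) - 2*x^3 - 28*x^2 - 58*x + 88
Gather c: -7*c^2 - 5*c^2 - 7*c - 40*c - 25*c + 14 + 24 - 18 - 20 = -12*c^2 - 72*c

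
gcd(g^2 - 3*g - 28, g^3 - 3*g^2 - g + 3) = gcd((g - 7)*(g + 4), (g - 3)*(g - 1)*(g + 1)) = 1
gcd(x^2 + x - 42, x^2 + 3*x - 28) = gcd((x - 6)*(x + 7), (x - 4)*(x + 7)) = x + 7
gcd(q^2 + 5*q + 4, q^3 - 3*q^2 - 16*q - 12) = q + 1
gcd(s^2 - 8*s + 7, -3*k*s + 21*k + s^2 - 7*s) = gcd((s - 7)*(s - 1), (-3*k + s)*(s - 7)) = s - 7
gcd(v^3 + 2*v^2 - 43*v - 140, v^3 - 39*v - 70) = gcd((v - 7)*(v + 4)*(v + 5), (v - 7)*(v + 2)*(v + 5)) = v^2 - 2*v - 35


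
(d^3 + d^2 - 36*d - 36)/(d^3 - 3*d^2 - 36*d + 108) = (d + 1)/(d - 3)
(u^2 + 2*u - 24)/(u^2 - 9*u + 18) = (u^2 + 2*u - 24)/(u^2 - 9*u + 18)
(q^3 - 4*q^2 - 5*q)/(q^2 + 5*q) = (q^2 - 4*q - 5)/(q + 5)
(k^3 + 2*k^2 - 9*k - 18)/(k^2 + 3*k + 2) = (k^2 - 9)/(k + 1)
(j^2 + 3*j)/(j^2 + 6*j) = (j + 3)/(j + 6)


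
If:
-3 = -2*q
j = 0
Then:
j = 0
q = 3/2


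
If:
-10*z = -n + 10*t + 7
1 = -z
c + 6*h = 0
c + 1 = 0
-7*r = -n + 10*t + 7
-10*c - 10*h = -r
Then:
No Solution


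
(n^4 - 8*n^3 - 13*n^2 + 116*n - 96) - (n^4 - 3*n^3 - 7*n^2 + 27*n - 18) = -5*n^3 - 6*n^2 + 89*n - 78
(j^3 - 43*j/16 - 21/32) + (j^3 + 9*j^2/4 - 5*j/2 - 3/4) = 2*j^3 + 9*j^2/4 - 83*j/16 - 45/32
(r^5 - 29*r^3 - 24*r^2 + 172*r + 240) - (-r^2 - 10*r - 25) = r^5 - 29*r^3 - 23*r^2 + 182*r + 265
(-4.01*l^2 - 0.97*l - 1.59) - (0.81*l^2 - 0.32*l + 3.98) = -4.82*l^2 - 0.65*l - 5.57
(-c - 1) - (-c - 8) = 7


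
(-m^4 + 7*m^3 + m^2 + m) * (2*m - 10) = -2*m^5 + 24*m^4 - 68*m^3 - 8*m^2 - 10*m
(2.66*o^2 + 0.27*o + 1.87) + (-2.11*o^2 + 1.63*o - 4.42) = 0.55*o^2 + 1.9*o - 2.55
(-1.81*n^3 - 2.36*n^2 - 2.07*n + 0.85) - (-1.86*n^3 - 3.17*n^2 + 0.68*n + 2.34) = 0.05*n^3 + 0.81*n^2 - 2.75*n - 1.49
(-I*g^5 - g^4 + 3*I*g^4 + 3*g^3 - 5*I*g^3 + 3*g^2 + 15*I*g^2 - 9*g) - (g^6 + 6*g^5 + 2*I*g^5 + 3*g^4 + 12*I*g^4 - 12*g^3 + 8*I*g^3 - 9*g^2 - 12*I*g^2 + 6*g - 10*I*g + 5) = -g^6 - 6*g^5 - 3*I*g^5 - 4*g^4 - 9*I*g^4 + 15*g^3 - 13*I*g^3 + 12*g^2 + 27*I*g^2 - 15*g + 10*I*g - 5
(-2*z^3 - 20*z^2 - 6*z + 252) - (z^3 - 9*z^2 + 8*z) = -3*z^3 - 11*z^2 - 14*z + 252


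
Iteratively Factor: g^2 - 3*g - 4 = (g - 4)*(g + 1)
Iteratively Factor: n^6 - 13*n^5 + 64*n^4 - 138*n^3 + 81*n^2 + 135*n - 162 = (n - 3)*(n^5 - 10*n^4 + 34*n^3 - 36*n^2 - 27*n + 54) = (n - 3)^2*(n^4 - 7*n^3 + 13*n^2 + 3*n - 18) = (n - 3)^3*(n^3 - 4*n^2 + n + 6) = (n - 3)^3*(n + 1)*(n^2 - 5*n + 6) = (n - 3)^4*(n + 1)*(n - 2)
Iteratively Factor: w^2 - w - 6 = (w - 3)*(w + 2)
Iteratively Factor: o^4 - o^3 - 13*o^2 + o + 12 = (o + 1)*(o^3 - 2*o^2 - 11*o + 12) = (o + 1)*(o + 3)*(o^2 - 5*o + 4) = (o - 4)*(o + 1)*(o + 3)*(o - 1)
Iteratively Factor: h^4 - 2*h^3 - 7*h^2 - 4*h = (h + 1)*(h^3 - 3*h^2 - 4*h) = (h - 4)*(h + 1)*(h^2 + h) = (h - 4)*(h + 1)^2*(h)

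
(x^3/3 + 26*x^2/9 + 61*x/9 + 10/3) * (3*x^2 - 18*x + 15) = x^5 + 8*x^4/3 - 80*x^3/3 - 206*x^2/3 + 125*x/3 + 50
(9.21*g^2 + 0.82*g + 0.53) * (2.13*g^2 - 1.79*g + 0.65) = 19.6173*g^4 - 14.7393*g^3 + 5.6476*g^2 - 0.4157*g + 0.3445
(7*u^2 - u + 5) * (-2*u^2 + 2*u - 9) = -14*u^4 + 16*u^3 - 75*u^2 + 19*u - 45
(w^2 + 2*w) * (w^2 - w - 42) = w^4 + w^3 - 44*w^2 - 84*w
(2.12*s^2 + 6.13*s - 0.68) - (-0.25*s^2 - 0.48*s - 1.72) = 2.37*s^2 + 6.61*s + 1.04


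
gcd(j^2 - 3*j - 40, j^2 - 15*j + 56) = j - 8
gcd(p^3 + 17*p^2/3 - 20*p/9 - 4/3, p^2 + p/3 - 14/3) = 1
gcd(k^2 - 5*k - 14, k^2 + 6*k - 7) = 1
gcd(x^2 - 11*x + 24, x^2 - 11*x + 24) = x^2 - 11*x + 24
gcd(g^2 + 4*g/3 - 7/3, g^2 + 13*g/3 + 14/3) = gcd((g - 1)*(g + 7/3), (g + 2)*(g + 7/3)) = g + 7/3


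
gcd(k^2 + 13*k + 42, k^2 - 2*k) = 1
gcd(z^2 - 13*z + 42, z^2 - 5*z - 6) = z - 6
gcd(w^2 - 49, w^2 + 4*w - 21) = w + 7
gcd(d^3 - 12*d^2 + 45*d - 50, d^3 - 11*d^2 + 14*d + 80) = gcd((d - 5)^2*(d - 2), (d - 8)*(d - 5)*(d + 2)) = d - 5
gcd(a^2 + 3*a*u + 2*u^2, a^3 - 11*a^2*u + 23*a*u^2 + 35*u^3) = a + u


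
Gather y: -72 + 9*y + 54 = 9*y - 18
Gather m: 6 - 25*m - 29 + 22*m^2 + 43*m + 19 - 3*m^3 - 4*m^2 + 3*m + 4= -3*m^3 + 18*m^2 + 21*m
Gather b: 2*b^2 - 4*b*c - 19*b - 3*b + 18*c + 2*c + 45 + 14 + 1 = 2*b^2 + b*(-4*c - 22) + 20*c + 60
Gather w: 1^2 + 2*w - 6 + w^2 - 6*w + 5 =w^2 - 4*w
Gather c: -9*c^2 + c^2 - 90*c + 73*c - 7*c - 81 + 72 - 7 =-8*c^2 - 24*c - 16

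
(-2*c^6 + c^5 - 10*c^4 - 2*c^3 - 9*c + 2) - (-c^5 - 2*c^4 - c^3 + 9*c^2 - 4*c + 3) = -2*c^6 + 2*c^5 - 8*c^4 - c^3 - 9*c^2 - 5*c - 1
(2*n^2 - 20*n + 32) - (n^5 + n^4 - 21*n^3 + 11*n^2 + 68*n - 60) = -n^5 - n^4 + 21*n^3 - 9*n^2 - 88*n + 92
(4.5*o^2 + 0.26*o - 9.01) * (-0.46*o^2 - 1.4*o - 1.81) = -2.07*o^4 - 6.4196*o^3 - 4.3644*o^2 + 12.1434*o + 16.3081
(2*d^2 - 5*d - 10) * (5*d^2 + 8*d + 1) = 10*d^4 - 9*d^3 - 88*d^2 - 85*d - 10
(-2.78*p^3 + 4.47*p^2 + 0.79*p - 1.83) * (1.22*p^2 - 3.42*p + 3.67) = -3.3916*p^5 + 14.961*p^4 - 24.5262*p^3 + 11.4705*p^2 + 9.1579*p - 6.7161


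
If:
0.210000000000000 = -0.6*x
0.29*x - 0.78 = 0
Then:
No Solution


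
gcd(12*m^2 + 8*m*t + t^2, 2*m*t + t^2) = 2*m + t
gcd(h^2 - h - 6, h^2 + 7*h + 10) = h + 2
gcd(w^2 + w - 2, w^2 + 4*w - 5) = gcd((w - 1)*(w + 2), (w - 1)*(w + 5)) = w - 1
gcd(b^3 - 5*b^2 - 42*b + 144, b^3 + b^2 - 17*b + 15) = b - 3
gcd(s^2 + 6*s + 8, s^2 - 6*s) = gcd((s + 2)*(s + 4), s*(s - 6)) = 1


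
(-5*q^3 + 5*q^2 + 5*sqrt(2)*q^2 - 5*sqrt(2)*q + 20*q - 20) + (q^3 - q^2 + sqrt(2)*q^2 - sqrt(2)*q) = -4*q^3 + 4*q^2 + 6*sqrt(2)*q^2 - 6*sqrt(2)*q + 20*q - 20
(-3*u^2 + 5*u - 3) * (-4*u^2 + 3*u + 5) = 12*u^4 - 29*u^3 + 12*u^2 + 16*u - 15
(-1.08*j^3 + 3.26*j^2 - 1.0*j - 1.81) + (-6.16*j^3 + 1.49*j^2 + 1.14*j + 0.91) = -7.24*j^3 + 4.75*j^2 + 0.14*j - 0.9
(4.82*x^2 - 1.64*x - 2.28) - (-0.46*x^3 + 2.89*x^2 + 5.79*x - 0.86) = 0.46*x^3 + 1.93*x^2 - 7.43*x - 1.42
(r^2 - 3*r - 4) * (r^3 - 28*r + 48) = r^5 - 3*r^4 - 32*r^3 + 132*r^2 - 32*r - 192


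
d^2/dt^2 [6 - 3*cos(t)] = 3*cos(t)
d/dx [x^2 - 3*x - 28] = 2*x - 3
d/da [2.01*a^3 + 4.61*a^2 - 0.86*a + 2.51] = 6.03*a^2 + 9.22*a - 0.86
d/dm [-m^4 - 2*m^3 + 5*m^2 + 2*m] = -4*m^3 - 6*m^2 + 10*m + 2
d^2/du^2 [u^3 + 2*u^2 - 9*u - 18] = 6*u + 4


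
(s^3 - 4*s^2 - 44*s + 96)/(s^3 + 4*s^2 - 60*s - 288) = (s - 2)/(s + 6)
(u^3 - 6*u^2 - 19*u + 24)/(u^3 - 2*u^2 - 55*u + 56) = (u + 3)/(u + 7)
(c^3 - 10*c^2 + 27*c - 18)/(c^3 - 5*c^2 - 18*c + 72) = (c - 1)/(c + 4)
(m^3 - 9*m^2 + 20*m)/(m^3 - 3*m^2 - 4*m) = (m - 5)/(m + 1)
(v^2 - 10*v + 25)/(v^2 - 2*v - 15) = (v - 5)/(v + 3)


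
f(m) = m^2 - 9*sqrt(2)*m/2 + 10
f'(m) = 2*m - 9*sqrt(2)/2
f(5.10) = 3.55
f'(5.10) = 3.84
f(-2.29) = 29.82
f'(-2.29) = -10.94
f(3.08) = -0.11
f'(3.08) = -0.20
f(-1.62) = 22.93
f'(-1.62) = -9.60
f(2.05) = 1.16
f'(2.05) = -2.26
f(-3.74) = 47.79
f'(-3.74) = -13.84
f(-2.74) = 34.94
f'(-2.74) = -11.84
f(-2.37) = 30.70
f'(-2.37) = -11.10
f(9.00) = 33.72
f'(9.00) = 11.64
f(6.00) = 7.82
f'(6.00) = 5.64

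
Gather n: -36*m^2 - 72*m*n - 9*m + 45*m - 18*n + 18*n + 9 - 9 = -36*m^2 - 72*m*n + 36*m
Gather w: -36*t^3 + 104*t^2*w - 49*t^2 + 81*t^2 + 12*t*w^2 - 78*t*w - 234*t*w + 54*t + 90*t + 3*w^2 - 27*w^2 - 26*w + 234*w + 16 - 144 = -36*t^3 + 32*t^2 + 144*t + w^2*(12*t - 24) + w*(104*t^2 - 312*t + 208) - 128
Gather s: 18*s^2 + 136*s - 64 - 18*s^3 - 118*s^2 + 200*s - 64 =-18*s^3 - 100*s^2 + 336*s - 128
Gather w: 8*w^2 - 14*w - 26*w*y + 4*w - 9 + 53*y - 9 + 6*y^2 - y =8*w^2 + w*(-26*y - 10) + 6*y^2 + 52*y - 18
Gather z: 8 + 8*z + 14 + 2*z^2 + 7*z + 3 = 2*z^2 + 15*z + 25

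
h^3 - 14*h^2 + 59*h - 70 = (h - 7)*(h - 5)*(h - 2)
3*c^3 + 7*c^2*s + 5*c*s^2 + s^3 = (c + s)^2*(3*c + s)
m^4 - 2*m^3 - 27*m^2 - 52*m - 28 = (m - 7)*(m + 1)*(m + 2)^2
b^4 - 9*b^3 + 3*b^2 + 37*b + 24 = (b - 8)*(b - 3)*(b + 1)^2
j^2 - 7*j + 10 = (j - 5)*(j - 2)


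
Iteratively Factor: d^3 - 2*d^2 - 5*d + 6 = (d + 2)*(d^2 - 4*d + 3) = (d - 1)*(d + 2)*(d - 3)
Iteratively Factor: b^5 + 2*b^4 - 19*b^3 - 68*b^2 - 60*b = (b - 5)*(b^4 + 7*b^3 + 16*b^2 + 12*b) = (b - 5)*(b + 2)*(b^3 + 5*b^2 + 6*b) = b*(b - 5)*(b + 2)*(b^2 + 5*b + 6) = b*(b - 5)*(b + 2)*(b + 3)*(b + 2)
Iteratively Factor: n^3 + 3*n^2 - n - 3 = (n - 1)*(n^2 + 4*n + 3) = (n - 1)*(n + 3)*(n + 1)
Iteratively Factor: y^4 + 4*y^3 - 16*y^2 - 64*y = (y + 4)*(y^3 - 16*y) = (y + 4)^2*(y^2 - 4*y) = y*(y + 4)^2*(y - 4)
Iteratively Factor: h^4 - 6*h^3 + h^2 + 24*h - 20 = (h + 2)*(h^3 - 8*h^2 + 17*h - 10) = (h - 2)*(h + 2)*(h^2 - 6*h + 5) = (h - 5)*(h - 2)*(h + 2)*(h - 1)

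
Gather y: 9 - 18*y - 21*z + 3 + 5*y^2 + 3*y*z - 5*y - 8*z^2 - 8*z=5*y^2 + y*(3*z - 23) - 8*z^2 - 29*z + 12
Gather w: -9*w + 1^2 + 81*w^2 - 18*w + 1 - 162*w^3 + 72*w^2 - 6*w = -162*w^3 + 153*w^2 - 33*w + 2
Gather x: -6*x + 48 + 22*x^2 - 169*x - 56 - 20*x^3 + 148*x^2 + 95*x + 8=-20*x^3 + 170*x^2 - 80*x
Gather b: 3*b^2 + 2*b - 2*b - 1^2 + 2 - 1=3*b^2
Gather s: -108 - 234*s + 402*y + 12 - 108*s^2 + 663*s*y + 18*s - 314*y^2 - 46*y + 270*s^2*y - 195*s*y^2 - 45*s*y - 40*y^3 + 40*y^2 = s^2*(270*y - 108) + s*(-195*y^2 + 618*y - 216) - 40*y^3 - 274*y^2 + 356*y - 96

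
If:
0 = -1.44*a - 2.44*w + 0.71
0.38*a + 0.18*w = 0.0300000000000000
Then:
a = -0.08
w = 0.34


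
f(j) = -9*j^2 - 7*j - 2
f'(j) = -18*j - 7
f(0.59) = -9.26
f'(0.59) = -17.62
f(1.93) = -49.03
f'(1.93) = -41.74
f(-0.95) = -3.47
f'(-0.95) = 10.10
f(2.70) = -86.51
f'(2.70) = -55.60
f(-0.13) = -1.24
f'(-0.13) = -4.66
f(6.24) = -396.12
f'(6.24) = -119.32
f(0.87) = -14.90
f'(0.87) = -22.66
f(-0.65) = -1.25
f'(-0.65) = 4.70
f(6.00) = -368.00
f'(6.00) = -115.00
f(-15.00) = -1922.00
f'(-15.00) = 263.00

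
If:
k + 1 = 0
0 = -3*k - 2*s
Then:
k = -1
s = 3/2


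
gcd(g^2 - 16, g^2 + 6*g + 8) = g + 4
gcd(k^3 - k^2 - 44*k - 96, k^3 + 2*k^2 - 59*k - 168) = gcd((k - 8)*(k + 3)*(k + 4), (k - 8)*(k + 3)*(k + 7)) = k^2 - 5*k - 24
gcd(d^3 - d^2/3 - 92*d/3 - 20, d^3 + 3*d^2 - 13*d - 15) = d + 5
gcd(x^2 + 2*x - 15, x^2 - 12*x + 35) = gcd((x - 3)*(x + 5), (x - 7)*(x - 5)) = 1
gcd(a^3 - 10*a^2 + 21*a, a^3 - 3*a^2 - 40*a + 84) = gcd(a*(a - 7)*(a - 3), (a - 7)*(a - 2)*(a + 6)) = a - 7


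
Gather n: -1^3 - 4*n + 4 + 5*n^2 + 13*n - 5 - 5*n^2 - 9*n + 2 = 0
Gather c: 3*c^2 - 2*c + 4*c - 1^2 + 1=3*c^2 + 2*c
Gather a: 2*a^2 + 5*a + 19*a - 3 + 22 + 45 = 2*a^2 + 24*a + 64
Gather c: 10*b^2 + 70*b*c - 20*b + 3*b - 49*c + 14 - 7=10*b^2 - 17*b + c*(70*b - 49) + 7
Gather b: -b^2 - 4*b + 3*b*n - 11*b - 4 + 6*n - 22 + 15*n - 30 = -b^2 + b*(3*n - 15) + 21*n - 56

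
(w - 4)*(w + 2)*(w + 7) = w^3 + 5*w^2 - 22*w - 56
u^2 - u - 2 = (u - 2)*(u + 1)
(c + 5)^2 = c^2 + 10*c + 25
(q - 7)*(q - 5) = q^2 - 12*q + 35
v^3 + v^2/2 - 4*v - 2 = (v - 2)*(v + 1/2)*(v + 2)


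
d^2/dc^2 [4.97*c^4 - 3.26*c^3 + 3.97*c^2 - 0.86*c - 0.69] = 59.64*c^2 - 19.56*c + 7.94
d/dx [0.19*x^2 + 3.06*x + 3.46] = 0.38*x + 3.06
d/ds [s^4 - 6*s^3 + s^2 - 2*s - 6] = 4*s^3 - 18*s^2 + 2*s - 2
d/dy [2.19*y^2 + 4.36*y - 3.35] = 4.38*y + 4.36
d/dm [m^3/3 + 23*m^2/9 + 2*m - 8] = m^2 + 46*m/9 + 2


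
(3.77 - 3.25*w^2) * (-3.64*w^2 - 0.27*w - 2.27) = 11.83*w^4 + 0.8775*w^3 - 6.3453*w^2 - 1.0179*w - 8.5579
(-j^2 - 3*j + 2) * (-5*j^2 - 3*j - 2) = 5*j^4 + 18*j^3 + j^2 - 4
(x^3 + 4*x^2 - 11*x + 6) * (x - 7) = x^4 - 3*x^3 - 39*x^2 + 83*x - 42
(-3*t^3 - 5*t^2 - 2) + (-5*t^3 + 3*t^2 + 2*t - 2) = -8*t^3 - 2*t^2 + 2*t - 4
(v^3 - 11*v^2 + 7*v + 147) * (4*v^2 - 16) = 4*v^5 - 44*v^4 + 12*v^3 + 764*v^2 - 112*v - 2352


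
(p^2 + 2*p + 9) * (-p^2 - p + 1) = -p^4 - 3*p^3 - 10*p^2 - 7*p + 9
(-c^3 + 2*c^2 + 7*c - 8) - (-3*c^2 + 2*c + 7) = -c^3 + 5*c^2 + 5*c - 15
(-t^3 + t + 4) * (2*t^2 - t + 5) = -2*t^5 + t^4 - 3*t^3 + 7*t^2 + t + 20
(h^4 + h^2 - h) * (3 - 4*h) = -4*h^5 + 3*h^4 - 4*h^3 + 7*h^2 - 3*h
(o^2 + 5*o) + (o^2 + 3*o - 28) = 2*o^2 + 8*o - 28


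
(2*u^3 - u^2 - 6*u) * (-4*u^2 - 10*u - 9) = -8*u^5 - 16*u^4 + 16*u^3 + 69*u^2 + 54*u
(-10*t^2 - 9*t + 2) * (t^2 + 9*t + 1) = -10*t^4 - 99*t^3 - 89*t^2 + 9*t + 2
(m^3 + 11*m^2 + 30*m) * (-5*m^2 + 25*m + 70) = -5*m^5 - 30*m^4 + 195*m^3 + 1520*m^2 + 2100*m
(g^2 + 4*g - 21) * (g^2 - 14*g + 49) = g^4 - 10*g^3 - 28*g^2 + 490*g - 1029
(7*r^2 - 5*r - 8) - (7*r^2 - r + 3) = -4*r - 11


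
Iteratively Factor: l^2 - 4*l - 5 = (l - 5)*(l + 1)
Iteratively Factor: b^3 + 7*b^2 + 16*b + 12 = (b + 2)*(b^2 + 5*b + 6) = (b + 2)^2*(b + 3)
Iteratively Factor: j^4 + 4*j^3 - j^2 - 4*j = (j + 1)*(j^3 + 3*j^2 - 4*j) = (j - 1)*(j + 1)*(j^2 + 4*j) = (j - 1)*(j + 1)*(j + 4)*(j)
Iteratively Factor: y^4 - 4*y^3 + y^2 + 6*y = (y)*(y^3 - 4*y^2 + y + 6) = y*(y - 3)*(y^2 - y - 2) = y*(y - 3)*(y - 2)*(y + 1)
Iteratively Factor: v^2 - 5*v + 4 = (v - 4)*(v - 1)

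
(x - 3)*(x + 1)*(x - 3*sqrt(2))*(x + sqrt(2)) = x^4 - 2*sqrt(2)*x^3 - 2*x^3 - 9*x^2 + 4*sqrt(2)*x^2 + 6*sqrt(2)*x + 12*x + 18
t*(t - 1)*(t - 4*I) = t^3 - t^2 - 4*I*t^2 + 4*I*t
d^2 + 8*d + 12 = (d + 2)*(d + 6)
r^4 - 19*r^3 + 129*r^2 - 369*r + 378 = (r - 7)*(r - 6)*(r - 3)^2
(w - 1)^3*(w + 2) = w^4 - w^3 - 3*w^2 + 5*w - 2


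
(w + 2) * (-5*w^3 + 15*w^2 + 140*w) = -5*w^4 + 5*w^3 + 170*w^2 + 280*w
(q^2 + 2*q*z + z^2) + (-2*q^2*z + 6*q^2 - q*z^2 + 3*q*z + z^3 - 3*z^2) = -2*q^2*z + 7*q^2 - q*z^2 + 5*q*z + z^3 - 2*z^2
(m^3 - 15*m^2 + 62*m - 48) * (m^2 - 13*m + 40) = m^5 - 28*m^4 + 297*m^3 - 1454*m^2 + 3104*m - 1920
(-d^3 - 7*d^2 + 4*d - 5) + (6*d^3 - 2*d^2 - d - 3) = 5*d^3 - 9*d^2 + 3*d - 8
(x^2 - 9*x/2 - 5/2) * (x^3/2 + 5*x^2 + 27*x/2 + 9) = x^5/2 + 11*x^4/4 - 41*x^3/4 - 257*x^2/4 - 297*x/4 - 45/2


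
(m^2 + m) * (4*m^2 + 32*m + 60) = 4*m^4 + 36*m^3 + 92*m^2 + 60*m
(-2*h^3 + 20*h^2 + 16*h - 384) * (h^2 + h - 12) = -2*h^5 + 18*h^4 + 60*h^3 - 608*h^2 - 576*h + 4608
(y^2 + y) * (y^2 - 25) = y^4 + y^3 - 25*y^2 - 25*y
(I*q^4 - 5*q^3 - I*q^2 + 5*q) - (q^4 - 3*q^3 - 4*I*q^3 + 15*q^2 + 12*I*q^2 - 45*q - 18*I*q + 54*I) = -q^4 + I*q^4 - 2*q^3 + 4*I*q^3 - 15*q^2 - 13*I*q^2 + 50*q + 18*I*q - 54*I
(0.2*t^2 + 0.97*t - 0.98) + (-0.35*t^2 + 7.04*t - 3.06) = -0.15*t^2 + 8.01*t - 4.04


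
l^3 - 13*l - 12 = (l - 4)*(l + 1)*(l + 3)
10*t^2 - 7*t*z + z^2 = (-5*t + z)*(-2*t + z)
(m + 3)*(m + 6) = m^2 + 9*m + 18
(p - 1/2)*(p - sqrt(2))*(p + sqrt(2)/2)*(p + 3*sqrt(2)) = p^4 - p^3/2 + 5*sqrt(2)*p^3/2 - 4*p^2 - 5*sqrt(2)*p^2/4 - 3*sqrt(2)*p + 2*p + 3*sqrt(2)/2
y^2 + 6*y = y*(y + 6)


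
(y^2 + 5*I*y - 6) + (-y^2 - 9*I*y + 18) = -4*I*y + 12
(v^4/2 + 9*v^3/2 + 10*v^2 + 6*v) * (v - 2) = v^5/2 + 7*v^4/2 + v^3 - 14*v^2 - 12*v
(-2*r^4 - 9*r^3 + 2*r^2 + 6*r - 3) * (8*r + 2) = -16*r^5 - 76*r^4 - 2*r^3 + 52*r^2 - 12*r - 6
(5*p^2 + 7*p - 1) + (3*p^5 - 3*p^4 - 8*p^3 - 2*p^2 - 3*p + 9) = 3*p^5 - 3*p^4 - 8*p^3 + 3*p^2 + 4*p + 8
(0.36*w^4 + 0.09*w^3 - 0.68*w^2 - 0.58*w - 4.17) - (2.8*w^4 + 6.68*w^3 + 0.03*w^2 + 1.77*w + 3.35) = -2.44*w^4 - 6.59*w^3 - 0.71*w^2 - 2.35*w - 7.52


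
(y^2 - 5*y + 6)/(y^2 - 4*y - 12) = (-y^2 + 5*y - 6)/(-y^2 + 4*y + 12)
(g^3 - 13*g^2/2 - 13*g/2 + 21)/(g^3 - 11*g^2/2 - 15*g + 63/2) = (g + 2)/(g + 3)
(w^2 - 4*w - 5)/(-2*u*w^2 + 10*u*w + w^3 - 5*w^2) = (-w - 1)/(w*(2*u - w))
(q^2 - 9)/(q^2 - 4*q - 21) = (q - 3)/(q - 7)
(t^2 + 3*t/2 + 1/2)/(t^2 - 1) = (t + 1/2)/(t - 1)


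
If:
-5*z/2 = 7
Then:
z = -14/5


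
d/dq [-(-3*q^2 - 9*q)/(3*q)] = 1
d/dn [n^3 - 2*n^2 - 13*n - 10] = 3*n^2 - 4*n - 13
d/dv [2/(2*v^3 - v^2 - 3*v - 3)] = 2*(-6*v^2 + 2*v + 3)/(-2*v^3 + v^2 + 3*v + 3)^2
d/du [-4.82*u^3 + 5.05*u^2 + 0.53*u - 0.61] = -14.46*u^2 + 10.1*u + 0.53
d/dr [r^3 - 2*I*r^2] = r*(3*r - 4*I)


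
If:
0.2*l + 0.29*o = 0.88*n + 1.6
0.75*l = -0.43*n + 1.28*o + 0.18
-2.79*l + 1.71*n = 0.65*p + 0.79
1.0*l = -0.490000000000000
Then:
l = -0.49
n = -2.33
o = -1.21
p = -5.24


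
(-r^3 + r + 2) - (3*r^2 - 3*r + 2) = -r^3 - 3*r^2 + 4*r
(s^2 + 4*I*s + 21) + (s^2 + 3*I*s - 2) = 2*s^2 + 7*I*s + 19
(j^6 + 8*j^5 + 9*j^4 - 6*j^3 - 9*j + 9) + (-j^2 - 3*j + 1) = j^6 + 8*j^5 + 9*j^4 - 6*j^3 - j^2 - 12*j + 10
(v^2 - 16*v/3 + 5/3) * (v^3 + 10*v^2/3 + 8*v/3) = v^5 - 2*v^4 - 121*v^3/9 - 26*v^2/3 + 40*v/9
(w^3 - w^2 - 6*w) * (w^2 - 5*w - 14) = w^5 - 6*w^4 - 15*w^3 + 44*w^2 + 84*w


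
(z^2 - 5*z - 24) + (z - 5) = z^2 - 4*z - 29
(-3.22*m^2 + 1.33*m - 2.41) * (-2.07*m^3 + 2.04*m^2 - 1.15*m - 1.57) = 6.6654*m^5 - 9.3219*m^4 + 11.4049*m^3 - 1.3905*m^2 + 0.6834*m + 3.7837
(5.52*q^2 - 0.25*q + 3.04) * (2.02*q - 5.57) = 11.1504*q^3 - 31.2514*q^2 + 7.5333*q - 16.9328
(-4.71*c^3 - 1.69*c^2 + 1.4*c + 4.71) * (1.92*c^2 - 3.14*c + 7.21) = -9.0432*c^5 + 11.5446*c^4 - 25.9645*c^3 - 7.5377*c^2 - 4.6954*c + 33.9591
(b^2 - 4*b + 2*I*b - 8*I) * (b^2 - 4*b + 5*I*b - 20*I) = b^4 - 8*b^3 + 7*I*b^3 + 6*b^2 - 56*I*b^2 + 80*b + 112*I*b - 160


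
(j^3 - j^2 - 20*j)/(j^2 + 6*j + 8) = j*(j - 5)/(j + 2)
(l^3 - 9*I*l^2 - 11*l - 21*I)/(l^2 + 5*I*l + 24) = (l^2 - 6*I*l + 7)/(l + 8*I)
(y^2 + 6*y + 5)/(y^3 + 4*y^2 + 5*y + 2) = (y + 5)/(y^2 + 3*y + 2)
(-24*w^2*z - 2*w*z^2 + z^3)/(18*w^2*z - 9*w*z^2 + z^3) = (4*w + z)/(-3*w + z)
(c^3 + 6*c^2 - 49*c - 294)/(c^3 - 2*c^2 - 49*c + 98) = (c + 6)/(c - 2)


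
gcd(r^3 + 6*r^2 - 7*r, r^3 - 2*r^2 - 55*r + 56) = r^2 + 6*r - 7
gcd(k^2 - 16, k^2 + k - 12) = k + 4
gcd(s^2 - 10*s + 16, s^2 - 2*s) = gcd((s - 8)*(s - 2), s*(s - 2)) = s - 2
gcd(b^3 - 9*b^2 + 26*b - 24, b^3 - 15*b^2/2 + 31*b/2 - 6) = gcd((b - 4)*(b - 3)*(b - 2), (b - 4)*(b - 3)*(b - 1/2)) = b^2 - 7*b + 12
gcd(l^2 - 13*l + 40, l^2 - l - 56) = l - 8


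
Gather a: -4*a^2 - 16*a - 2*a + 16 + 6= -4*a^2 - 18*a + 22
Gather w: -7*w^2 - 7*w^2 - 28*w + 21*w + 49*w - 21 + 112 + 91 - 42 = -14*w^2 + 42*w + 140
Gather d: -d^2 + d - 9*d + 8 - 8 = -d^2 - 8*d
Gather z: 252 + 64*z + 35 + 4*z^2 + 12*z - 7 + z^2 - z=5*z^2 + 75*z + 280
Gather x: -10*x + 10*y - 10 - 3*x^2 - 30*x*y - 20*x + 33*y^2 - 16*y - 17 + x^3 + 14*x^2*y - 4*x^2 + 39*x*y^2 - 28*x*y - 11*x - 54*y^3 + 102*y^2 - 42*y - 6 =x^3 + x^2*(14*y - 7) + x*(39*y^2 - 58*y - 41) - 54*y^3 + 135*y^2 - 48*y - 33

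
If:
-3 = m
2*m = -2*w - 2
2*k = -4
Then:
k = -2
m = -3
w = 2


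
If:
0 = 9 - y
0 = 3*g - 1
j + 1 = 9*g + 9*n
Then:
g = 1/3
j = 9*n + 2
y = 9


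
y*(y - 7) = y^2 - 7*y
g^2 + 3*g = g*(g + 3)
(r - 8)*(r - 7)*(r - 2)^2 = r^4 - 19*r^3 + 120*r^2 - 284*r + 224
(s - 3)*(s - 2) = s^2 - 5*s + 6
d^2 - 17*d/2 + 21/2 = (d - 7)*(d - 3/2)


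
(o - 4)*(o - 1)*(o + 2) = o^3 - 3*o^2 - 6*o + 8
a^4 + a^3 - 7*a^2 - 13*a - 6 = (a - 3)*(a + 1)^2*(a + 2)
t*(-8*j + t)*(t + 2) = -8*j*t^2 - 16*j*t + t^3 + 2*t^2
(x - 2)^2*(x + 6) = x^3 + 2*x^2 - 20*x + 24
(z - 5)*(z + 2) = z^2 - 3*z - 10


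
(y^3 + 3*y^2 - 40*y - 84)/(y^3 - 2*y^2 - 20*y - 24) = (y + 7)/(y + 2)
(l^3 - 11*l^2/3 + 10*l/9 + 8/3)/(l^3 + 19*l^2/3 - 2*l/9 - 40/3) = (3*l^2 - 7*l - 6)/(3*l^2 + 23*l + 30)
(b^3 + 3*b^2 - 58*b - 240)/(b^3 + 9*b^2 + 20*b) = (b^2 - 2*b - 48)/(b*(b + 4))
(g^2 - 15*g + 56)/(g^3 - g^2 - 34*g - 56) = (g - 8)/(g^2 + 6*g + 8)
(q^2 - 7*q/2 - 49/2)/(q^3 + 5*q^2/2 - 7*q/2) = (q - 7)/(q*(q - 1))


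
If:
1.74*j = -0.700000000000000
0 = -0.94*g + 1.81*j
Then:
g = -0.77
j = -0.40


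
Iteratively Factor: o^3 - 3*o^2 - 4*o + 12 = (o - 3)*(o^2 - 4) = (o - 3)*(o - 2)*(o + 2)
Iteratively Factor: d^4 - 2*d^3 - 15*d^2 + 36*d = (d)*(d^3 - 2*d^2 - 15*d + 36) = d*(d - 3)*(d^2 + d - 12) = d*(d - 3)*(d + 4)*(d - 3)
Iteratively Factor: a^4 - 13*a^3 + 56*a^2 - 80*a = (a)*(a^3 - 13*a^2 + 56*a - 80) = a*(a - 4)*(a^2 - 9*a + 20) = a*(a - 4)^2*(a - 5)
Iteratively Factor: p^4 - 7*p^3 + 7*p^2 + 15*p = (p)*(p^3 - 7*p^2 + 7*p + 15) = p*(p - 3)*(p^2 - 4*p - 5) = p*(p - 3)*(p + 1)*(p - 5)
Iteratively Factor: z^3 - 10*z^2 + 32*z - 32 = (z - 2)*(z^2 - 8*z + 16) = (z - 4)*(z - 2)*(z - 4)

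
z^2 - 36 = (z - 6)*(z + 6)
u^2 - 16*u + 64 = (u - 8)^2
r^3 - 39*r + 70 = (r - 5)*(r - 2)*(r + 7)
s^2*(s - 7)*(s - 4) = s^4 - 11*s^3 + 28*s^2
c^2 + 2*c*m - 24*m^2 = (c - 4*m)*(c + 6*m)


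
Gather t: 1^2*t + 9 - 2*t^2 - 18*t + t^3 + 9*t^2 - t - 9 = t^3 + 7*t^2 - 18*t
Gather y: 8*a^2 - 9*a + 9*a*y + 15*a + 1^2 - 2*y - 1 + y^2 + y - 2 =8*a^2 + 6*a + y^2 + y*(9*a - 1) - 2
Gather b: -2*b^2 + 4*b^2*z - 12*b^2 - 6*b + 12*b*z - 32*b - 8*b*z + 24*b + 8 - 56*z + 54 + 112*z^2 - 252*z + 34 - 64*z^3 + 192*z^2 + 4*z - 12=b^2*(4*z - 14) + b*(4*z - 14) - 64*z^3 + 304*z^2 - 304*z + 84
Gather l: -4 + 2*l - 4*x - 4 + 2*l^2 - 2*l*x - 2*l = 2*l^2 - 2*l*x - 4*x - 8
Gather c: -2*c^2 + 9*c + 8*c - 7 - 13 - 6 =-2*c^2 + 17*c - 26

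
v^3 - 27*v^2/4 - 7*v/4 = v*(v - 7)*(v + 1/4)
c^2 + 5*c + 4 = (c + 1)*(c + 4)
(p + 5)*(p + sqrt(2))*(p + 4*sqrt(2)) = p^3 + 5*p^2 + 5*sqrt(2)*p^2 + 8*p + 25*sqrt(2)*p + 40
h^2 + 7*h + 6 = (h + 1)*(h + 6)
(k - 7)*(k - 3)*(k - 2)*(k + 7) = k^4 - 5*k^3 - 43*k^2 + 245*k - 294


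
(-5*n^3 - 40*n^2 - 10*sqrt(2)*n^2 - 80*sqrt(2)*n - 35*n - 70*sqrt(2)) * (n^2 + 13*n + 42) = -5*n^5 - 105*n^4 - 10*sqrt(2)*n^4 - 765*n^3 - 210*sqrt(2)*n^3 - 1530*sqrt(2)*n^2 - 2135*n^2 - 4270*sqrt(2)*n - 1470*n - 2940*sqrt(2)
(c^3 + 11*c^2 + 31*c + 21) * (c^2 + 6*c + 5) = c^5 + 17*c^4 + 102*c^3 + 262*c^2 + 281*c + 105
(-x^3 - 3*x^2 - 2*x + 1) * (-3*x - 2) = 3*x^4 + 11*x^3 + 12*x^2 + x - 2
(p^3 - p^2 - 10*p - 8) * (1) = p^3 - p^2 - 10*p - 8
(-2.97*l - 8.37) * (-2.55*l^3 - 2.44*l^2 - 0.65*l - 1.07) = 7.5735*l^4 + 28.5903*l^3 + 22.3533*l^2 + 8.6184*l + 8.9559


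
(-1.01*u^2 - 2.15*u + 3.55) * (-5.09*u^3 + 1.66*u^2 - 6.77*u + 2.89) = 5.1409*u^5 + 9.2669*u^4 - 14.8008*u^3 + 17.5296*u^2 - 30.247*u + 10.2595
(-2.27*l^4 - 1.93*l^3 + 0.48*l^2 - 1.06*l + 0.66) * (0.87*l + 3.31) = -1.9749*l^5 - 9.1928*l^4 - 5.9707*l^3 + 0.6666*l^2 - 2.9344*l + 2.1846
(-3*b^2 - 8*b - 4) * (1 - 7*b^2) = 21*b^4 + 56*b^3 + 25*b^2 - 8*b - 4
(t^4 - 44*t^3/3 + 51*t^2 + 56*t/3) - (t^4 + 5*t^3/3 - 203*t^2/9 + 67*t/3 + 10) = -49*t^3/3 + 662*t^2/9 - 11*t/3 - 10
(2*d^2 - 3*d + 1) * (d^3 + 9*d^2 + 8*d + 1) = 2*d^5 + 15*d^4 - 10*d^3 - 13*d^2 + 5*d + 1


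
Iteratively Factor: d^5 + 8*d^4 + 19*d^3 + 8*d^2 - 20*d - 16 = (d + 2)*(d^4 + 6*d^3 + 7*d^2 - 6*d - 8) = (d + 2)*(d + 4)*(d^3 + 2*d^2 - d - 2) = (d + 1)*(d + 2)*(d + 4)*(d^2 + d - 2) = (d + 1)*(d + 2)^2*(d + 4)*(d - 1)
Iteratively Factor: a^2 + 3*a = (a)*(a + 3)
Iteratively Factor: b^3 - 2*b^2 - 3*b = (b)*(b^2 - 2*b - 3) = b*(b + 1)*(b - 3)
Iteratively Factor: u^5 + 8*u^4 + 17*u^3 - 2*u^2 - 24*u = (u)*(u^4 + 8*u^3 + 17*u^2 - 2*u - 24) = u*(u + 3)*(u^3 + 5*u^2 + 2*u - 8) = u*(u - 1)*(u + 3)*(u^2 + 6*u + 8) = u*(u - 1)*(u + 2)*(u + 3)*(u + 4)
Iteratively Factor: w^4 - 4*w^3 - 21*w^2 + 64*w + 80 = (w + 1)*(w^3 - 5*w^2 - 16*w + 80) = (w - 5)*(w + 1)*(w^2 - 16) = (w - 5)*(w + 1)*(w + 4)*(w - 4)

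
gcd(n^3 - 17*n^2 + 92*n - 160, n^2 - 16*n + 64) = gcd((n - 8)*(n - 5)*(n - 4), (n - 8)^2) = n - 8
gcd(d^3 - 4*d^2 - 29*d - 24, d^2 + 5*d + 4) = d + 1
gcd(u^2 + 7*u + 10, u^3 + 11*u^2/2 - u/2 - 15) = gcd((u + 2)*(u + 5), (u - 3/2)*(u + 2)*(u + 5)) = u^2 + 7*u + 10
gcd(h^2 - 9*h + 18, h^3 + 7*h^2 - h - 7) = 1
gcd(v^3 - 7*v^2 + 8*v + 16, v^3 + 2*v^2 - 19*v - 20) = v^2 - 3*v - 4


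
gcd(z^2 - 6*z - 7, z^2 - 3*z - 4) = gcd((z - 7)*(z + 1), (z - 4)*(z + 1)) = z + 1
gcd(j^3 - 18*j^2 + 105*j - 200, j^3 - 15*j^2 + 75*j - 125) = j^2 - 10*j + 25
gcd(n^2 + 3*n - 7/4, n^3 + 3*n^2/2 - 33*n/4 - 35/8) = n + 7/2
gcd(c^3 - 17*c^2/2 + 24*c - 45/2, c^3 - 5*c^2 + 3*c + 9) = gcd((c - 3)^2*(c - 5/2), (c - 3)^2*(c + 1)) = c^2 - 6*c + 9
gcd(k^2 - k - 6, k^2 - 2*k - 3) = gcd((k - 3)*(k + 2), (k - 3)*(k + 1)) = k - 3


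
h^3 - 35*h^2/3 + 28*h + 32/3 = (h - 8)*(h - 4)*(h + 1/3)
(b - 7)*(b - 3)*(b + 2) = b^3 - 8*b^2 + b + 42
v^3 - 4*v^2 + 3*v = v*(v - 3)*(v - 1)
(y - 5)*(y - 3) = y^2 - 8*y + 15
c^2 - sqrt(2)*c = c*(c - sqrt(2))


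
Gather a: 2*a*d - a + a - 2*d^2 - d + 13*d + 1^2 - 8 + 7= 2*a*d - 2*d^2 + 12*d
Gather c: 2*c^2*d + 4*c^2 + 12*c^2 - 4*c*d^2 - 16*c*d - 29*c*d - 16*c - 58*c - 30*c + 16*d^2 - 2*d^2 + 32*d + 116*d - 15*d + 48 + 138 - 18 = c^2*(2*d + 16) + c*(-4*d^2 - 45*d - 104) + 14*d^2 + 133*d + 168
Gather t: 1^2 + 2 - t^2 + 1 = 4 - t^2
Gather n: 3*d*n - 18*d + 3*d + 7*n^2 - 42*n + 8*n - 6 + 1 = -15*d + 7*n^2 + n*(3*d - 34) - 5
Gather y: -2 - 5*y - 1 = -5*y - 3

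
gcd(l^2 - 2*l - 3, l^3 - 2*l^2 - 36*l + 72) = 1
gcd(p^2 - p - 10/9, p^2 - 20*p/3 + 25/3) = p - 5/3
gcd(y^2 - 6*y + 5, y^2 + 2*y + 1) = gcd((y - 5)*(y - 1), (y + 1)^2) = 1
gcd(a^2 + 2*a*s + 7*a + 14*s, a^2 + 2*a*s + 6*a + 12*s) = a + 2*s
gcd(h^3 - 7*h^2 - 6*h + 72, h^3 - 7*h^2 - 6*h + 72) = h^3 - 7*h^2 - 6*h + 72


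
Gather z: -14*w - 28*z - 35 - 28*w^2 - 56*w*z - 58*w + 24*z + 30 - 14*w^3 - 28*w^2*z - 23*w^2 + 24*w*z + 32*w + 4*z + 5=-14*w^3 - 51*w^2 - 40*w + z*(-28*w^2 - 32*w)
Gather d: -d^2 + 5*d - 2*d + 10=-d^2 + 3*d + 10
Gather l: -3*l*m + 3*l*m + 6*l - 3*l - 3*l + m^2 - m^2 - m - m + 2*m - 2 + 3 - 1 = 0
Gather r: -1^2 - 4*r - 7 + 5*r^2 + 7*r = 5*r^2 + 3*r - 8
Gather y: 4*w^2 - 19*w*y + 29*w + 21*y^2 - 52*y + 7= 4*w^2 + 29*w + 21*y^2 + y*(-19*w - 52) + 7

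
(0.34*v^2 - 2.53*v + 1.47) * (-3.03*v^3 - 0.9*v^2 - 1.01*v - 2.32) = -1.0302*v^5 + 7.3599*v^4 - 2.5205*v^3 + 0.4435*v^2 + 4.3849*v - 3.4104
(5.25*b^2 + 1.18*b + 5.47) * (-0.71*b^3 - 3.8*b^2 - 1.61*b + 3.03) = -3.7275*b^5 - 20.7878*b^4 - 16.8202*b^3 - 6.7783*b^2 - 5.2313*b + 16.5741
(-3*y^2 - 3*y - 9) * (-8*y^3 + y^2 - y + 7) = 24*y^5 + 21*y^4 + 72*y^3 - 27*y^2 - 12*y - 63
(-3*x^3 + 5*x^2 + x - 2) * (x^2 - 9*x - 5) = -3*x^5 + 32*x^4 - 29*x^3 - 36*x^2 + 13*x + 10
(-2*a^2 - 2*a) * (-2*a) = 4*a^3 + 4*a^2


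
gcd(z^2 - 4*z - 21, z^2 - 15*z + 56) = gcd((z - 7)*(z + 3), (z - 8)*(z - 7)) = z - 7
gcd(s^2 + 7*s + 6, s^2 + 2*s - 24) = s + 6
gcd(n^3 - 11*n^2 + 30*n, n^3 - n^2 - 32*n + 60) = n - 5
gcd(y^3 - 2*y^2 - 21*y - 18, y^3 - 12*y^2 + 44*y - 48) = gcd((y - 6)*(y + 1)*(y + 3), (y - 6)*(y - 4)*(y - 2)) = y - 6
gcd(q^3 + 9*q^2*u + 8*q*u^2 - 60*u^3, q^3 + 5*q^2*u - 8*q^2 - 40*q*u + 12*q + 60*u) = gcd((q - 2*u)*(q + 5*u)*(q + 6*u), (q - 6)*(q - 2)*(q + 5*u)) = q + 5*u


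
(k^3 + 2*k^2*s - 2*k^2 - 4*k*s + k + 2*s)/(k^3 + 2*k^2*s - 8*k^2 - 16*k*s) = (k^2 - 2*k + 1)/(k*(k - 8))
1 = 1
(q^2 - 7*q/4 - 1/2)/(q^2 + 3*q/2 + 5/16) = 4*(q - 2)/(4*q + 5)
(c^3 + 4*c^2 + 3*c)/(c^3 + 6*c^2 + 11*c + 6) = c/(c + 2)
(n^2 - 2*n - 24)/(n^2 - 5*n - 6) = (n + 4)/(n + 1)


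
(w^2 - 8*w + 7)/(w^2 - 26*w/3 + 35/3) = 3*(w - 1)/(3*w - 5)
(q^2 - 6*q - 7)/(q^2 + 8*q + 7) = (q - 7)/(q + 7)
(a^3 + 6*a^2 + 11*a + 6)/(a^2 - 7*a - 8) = (a^2 + 5*a + 6)/(a - 8)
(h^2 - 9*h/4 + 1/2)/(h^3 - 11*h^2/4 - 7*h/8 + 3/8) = 2*(h - 2)/(2*h^2 - 5*h - 3)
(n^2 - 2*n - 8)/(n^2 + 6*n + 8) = (n - 4)/(n + 4)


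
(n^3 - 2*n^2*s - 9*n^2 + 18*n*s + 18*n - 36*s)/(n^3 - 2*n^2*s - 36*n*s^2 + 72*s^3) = (-n^2 + 9*n - 18)/(-n^2 + 36*s^2)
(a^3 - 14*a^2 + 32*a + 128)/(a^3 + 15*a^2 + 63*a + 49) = (a^3 - 14*a^2 + 32*a + 128)/(a^3 + 15*a^2 + 63*a + 49)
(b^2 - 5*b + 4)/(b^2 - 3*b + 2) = (b - 4)/(b - 2)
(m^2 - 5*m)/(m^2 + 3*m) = (m - 5)/(m + 3)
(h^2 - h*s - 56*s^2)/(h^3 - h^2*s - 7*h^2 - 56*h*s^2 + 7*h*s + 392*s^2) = 1/(h - 7)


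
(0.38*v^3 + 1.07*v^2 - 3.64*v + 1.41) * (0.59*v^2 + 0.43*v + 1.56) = 0.2242*v^5 + 0.7947*v^4 - 1.0947*v^3 + 0.9359*v^2 - 5.0721*v + 2.1996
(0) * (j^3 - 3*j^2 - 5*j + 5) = 0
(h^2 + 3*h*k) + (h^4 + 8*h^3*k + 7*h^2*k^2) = h^4 + 8*h^3*k + 7*h^2*k^2 + h^2 + 3*h*k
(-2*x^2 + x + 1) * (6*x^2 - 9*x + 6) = -12*x^4 + 24*x^3 - 15*x^2 - 3*x + 6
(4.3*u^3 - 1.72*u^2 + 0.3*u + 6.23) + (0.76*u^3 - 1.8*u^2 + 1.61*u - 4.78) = 5.06*u^3 - 3.52*u^2 + 1.91*u + 1.45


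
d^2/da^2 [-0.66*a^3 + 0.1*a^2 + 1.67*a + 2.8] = 0.2 - 3.96*a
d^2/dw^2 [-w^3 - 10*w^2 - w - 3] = -6*w - 20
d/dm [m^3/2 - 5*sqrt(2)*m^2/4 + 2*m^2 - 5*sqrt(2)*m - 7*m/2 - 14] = 3*m^2/2 - 5*sqrt(2)*m/2 + 4*m - 5*sqrt(2) - 7/2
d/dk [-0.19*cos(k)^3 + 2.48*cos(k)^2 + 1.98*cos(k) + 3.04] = (0.57*cos(k)^2 - 4.96*cos(k) - 1.98)*sin(k)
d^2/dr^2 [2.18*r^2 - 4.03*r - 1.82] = 4.36000000000000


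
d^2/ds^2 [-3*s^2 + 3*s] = -6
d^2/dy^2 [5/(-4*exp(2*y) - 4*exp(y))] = 5*((exp(y) + 1)*(4*exp(y) + 1) - 2*(2*exp(y) + 1)^2)*exp(-y)/(4*(exp(y) + 1)^3)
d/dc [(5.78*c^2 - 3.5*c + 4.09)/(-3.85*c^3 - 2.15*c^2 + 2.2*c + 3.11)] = (22.253*c^4 - 26.95*c^3 + 52.4305*c^2 + 53.5386*c - 19.883)/(14.8225*c^6 + 16.555*c^5 - 12.3175*c^4 - 33.407*c^3 - 8.533*c^2 + 13.684*c + 9.6721)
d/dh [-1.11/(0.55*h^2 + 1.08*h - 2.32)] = (1.221*h + 1.1988)/(0.55*h^2 + 1.08*h - 2.32)^2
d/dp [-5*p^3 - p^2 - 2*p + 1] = -15*p^2 - 2*p - 2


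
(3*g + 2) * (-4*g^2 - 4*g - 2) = -12*g^3 - 20*g^2 - 14*g - 4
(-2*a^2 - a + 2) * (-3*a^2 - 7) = 6*a^4 + 3*a^3 + 8*a^2 + 7*a - 14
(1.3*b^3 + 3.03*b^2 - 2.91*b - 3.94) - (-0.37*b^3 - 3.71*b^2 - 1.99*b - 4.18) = 1.67*b^3 + 6.74*b^2 - 0.92*b + 0.24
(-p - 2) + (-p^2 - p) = -p^2 - 2*p - 2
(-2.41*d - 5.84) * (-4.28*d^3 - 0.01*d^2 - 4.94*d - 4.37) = 10.3148*d^4 + 25.0193*d^3 + 11.9638*d^2 + 39.3813*d + 25.5208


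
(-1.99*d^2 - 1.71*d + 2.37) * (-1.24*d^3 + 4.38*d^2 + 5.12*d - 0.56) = 2.4676*d^5 - 6.5958*d^4 - 20.6174*d^3 + 2.7398*d^2 + 13.092*d - 1.3272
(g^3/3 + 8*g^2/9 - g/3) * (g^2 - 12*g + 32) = g^5/3 - 28*g^4/9 - g^3/3 + 292*g^2/9 - 32*g/3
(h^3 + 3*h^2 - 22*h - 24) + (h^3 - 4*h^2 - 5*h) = 2*h^3 - h^2 - 27*h - 24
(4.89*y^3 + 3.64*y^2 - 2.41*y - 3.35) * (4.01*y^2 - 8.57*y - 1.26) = 19.6089*y^5 - 27.3109*y^4 - 47.0203*y^3 + 2.6338*y^2 + 31.7461*y + 4.221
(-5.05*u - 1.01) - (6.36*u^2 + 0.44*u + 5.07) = -6.36*u^2 - 5.49*u - 6.08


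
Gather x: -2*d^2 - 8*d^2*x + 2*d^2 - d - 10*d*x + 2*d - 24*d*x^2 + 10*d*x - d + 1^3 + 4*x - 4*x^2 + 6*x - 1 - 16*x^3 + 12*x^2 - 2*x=-16*x^3 + x^2*(8 - 24*d) + x*(8 - 8*d^2)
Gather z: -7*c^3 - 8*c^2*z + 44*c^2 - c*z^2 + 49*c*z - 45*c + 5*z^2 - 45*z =-7*c^3 + 44*c^2 - 45*c + z^2*(5 - c) + z*(-8*c^2 + 49*c - 45)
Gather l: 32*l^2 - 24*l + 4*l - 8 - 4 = 32*l^2 - 20*l - 12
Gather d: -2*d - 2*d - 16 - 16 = -4*d - 32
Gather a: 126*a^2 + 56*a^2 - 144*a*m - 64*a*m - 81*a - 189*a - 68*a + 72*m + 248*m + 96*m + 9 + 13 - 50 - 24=182*a^2 + a*(-208*m - 338) + 416*m - 52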